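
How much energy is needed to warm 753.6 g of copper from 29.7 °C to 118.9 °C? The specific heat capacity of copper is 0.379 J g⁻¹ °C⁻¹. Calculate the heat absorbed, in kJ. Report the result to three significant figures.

q = 25.5 kJ

q = m c ΔT = 753.6 × 0.379 × (118.9 − 29.7)
q = 753.6 × 0.379 × 89.2 = 25480 J = 25.5 kJ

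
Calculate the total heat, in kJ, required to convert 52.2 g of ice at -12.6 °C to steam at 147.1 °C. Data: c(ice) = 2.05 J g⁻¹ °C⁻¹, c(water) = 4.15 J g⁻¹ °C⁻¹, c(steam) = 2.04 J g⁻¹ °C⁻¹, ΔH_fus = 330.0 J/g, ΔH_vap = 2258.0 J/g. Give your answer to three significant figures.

q = 163 kJ

q1 (heat ice -12.6→0.0 °C): 52.2 × 2.05 × 12.6 = 1348 J
q2 (melt at 0 °C): 52.2 × 330.0 = 17226 J
q3 (heat water 0.0→100.0 °C): 52.2 × 4.15 × 100.0 = 21663 J
q4 (vaporize at 100 °C): 52.2 × 2258.0 = 117868 J
q5 (heat steam 100.0→147.1 °C): 52.2 × 2.04 × 47.1 = 5016 J
Total: 1348 + 17226 + 21663 + 117868 + 5016 = 163121 J = 163 kJ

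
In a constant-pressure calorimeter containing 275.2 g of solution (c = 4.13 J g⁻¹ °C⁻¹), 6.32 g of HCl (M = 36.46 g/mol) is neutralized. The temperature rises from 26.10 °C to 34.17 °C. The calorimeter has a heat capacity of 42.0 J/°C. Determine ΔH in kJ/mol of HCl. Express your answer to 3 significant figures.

ΔH = -54.9 kJ/mol

|ΔT| = |34.17 − 26.10| = 8.07 °C
|q_surr| = (275.2 × 4.13 + 42.0) × 8.07 = 1178.576 × 8.07 = 9511 J
n(HCl) = 6.32 / 36.46 = 0.1733 mol
Temperature rose, so q_rxn = −|q_surr| = -9.511 kJ
ΔH = q_rxn / n = -54.88 kJ/mol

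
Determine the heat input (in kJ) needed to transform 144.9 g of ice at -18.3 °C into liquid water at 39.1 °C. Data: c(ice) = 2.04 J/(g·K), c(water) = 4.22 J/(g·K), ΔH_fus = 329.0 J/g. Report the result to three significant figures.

q = 77.0 kJ

q1 (heat ice -18.3→0.0 °C): 144.9 × 2.04 × 18.3 = 5409 J
q2 (melt at 0 °C): 144.9 × 329.0 = 47672 J
q3 (heat water 0.0→39.1 °C): 144.9 × 4.22 × 39.1 = 23909 J
Total: 5409 + 47672 + 23909 = 76990 J = 77.0 kJ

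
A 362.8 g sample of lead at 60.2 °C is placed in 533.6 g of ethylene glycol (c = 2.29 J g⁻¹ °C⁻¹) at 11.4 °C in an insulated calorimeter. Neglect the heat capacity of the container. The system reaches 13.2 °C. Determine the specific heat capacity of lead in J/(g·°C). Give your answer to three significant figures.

c = 0.129 J/(g·°C)

q_gained = (533.6 × 2.29) × (13.2 − 11.4) = 2199 J
q_lost = 362.8 × c × (60.2 − 13.2) = 17051.6 c
Set equal: c = 2199 / 17051.6 = 0.129 J/(g·°C)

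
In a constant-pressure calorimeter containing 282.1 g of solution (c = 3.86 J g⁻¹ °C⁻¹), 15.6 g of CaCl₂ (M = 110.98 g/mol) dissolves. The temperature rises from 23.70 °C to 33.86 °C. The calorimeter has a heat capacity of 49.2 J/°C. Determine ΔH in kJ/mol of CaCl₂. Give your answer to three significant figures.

ΔH = -82.3 kJ/mol

|ΔT| = |33.86 − 23.70| = 10.16 °C
|q_surr| = (282.1 × 3.86 + 49.2) × 10.16 = 1138.106 × 10.16 = 11563 J
n(CaCl₂) = 15.6 / 110.98 = 0.14057 mol
Temperature rose, so q_rxn = −|q_surr| = -11.563 kJ
ΔH = q_rxn / n = -82.26 kJ/mol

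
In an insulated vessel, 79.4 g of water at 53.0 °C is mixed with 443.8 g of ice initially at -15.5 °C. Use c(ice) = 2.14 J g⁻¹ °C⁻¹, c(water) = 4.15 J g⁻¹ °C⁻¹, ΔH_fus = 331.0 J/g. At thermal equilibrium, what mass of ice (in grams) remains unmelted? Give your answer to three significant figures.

m_ice remaining = 436 g

Heat to warm all ice to 0 °C: 443.8×2.14×15.5 = 14721 J
Heat released by water cooling to 0 °C: 79.4×4.15×53.0 = 17464 J
17464 J < 14721 + 443.8×331.0 = 161618.8 J, so not all ice melts; final T = 0 °C.
Heat left for melting: 17464 − 14721 = 2743 J
Mass melted = 2743 / 331.0 = 8.287 g
Ice remaining = 443.8 − 8.287 = 435.513 g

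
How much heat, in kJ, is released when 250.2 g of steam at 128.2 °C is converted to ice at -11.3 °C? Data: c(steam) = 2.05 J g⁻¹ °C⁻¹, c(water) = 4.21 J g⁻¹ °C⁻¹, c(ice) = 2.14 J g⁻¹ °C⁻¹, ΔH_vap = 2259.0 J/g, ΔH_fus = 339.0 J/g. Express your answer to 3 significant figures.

q1 (cool steam 128.2→100 °C): 250.2 × 2.05 × 28.2 = 14464 J
q2 (condense at 100 °C): 250.2 × 2259.0 = 565202 J
q3 (cool water 100→0 °C): 250.2 × 4.21 × 100.0 = 105334 J
q4 (freeze at 0 °C): 250.2 × 339.0 = 84818 J
q5 (cool ice 0→-11.3 °C): 250.2 × 2.14 × 11.3 = 6050 J
Total: 14464 + 565202 + 105334 + 84818 + 6050 = 775868 J = 776 kJ

q = 776 kJ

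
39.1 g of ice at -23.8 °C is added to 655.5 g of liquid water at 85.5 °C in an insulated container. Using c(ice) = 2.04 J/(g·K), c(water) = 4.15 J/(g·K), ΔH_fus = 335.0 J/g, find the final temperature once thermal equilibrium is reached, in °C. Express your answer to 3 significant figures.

T_f = 75.5 °C

Heat to bring ice to 0 °C and melt it: q₁ = 39.1×2.04×23.8 + 39.1×335.0 = 14997 J
Heat the water can supply cooling to 0 °C: 655.5×4.15×85.5 = 232588 J > q₁, so all ice melts.
Energy balance: 655.5×4.15×(85.5 − T) = 14997 + 39.1×4.15×(T − 0)
2720.325(85.5 − T) = 14997 + 162.265 T
232588 − 14997 = 2882.590 T
T = 217591 / 2882.590 = 75.48 °C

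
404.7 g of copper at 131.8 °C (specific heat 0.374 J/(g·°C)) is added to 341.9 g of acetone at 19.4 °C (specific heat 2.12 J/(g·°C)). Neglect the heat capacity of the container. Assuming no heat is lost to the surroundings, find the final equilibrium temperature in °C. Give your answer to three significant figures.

T_f = 38.8 °C

Heat lost by copper = heat gained by acetone.
(404.7)(0.374)(131.8 − T) = (341.9)(2.12)(T − 19.4)
151.3578 (131.8 − T) = 724.828 (T − 19.4)
19949 − 151.3578 T = 724.828 T − 14062
34011 = 876.1858 T
T = 38.82 °C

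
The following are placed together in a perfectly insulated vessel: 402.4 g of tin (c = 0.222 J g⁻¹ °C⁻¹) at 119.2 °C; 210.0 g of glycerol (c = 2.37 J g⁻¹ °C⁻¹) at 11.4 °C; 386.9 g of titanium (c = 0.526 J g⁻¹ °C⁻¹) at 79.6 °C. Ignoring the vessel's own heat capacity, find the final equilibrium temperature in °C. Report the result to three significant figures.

Σ mᵢcᵢ(T − Tᵢ) = 0  ⇒  T = Σ mᵢcᵢTᵢ / Σ mᵢcᵢ
Σ mᵢcᵢ = 402.4×0.222 + 210.0×2.37 + 386.9×0.526 = 790.5422
Σ mᵢcᵢTᵢ = 89.3328×119.2 + 497.7×11.4 + 203.5094×79.6 = 32522
T = 32522 / 790.5422 = 41.14 °C

T_f = 41.1 °C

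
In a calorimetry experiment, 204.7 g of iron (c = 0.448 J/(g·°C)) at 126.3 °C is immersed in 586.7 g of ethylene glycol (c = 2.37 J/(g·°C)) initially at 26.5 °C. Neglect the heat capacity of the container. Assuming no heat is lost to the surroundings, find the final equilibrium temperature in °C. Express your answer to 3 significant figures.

T_f = 32.7 °C

Heat lost by iron = heat gained by ethylene glycol.
(204.7)(0.448)(126.3 − T) = (586.7)(2.37)(T − 26.5)
91.7056 (126.3 − T) = 1390.479 (T − 26.5)
11582 − 91.7056 T = 1390.479 T − 36848
48430 = 1482.1846 T
T = 32.67 °C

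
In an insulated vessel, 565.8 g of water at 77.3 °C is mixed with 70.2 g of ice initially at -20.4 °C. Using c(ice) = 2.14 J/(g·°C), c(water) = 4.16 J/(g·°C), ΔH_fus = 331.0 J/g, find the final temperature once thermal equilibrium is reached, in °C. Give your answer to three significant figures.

T_f = 58.8 °C

Heat to bring ice to 0 °C and melt it: q₁ = 70.2×2.14×20.4 + 70.2×331.0 = 26301 J
Heat the water can supply cooling to 0 °C: 565.8×4.16×77.3 = 181943 J > q₁, so all ice melts.
Energy balance: 565.8×4.16×(77.3 − T) = 26301 + 70.2×4.16×(T − 0)
2353.728(77.3 − T) = 26301 + 292.032 T
181943 − 26301 = 2645.760 T
T = 155642 / 2645.760 = 58.83 °C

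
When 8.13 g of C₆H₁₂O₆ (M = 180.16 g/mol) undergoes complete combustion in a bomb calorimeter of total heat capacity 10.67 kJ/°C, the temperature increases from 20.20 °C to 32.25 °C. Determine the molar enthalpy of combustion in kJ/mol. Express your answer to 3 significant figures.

ΔH = -2850 kJ/mol

ΔT = 32.25 − 20.20 = 12.05 °C
q_cal = C_cal × ΔT = 10.67 × 12.05 = 128.5735 kJ
n = 8.13 / 180.16 = 0.04513 mol
q_rxn = −q_cal = -128.5735 kJ
ΔH = -128.5735 / 0.04513 = -2849 kJ/mol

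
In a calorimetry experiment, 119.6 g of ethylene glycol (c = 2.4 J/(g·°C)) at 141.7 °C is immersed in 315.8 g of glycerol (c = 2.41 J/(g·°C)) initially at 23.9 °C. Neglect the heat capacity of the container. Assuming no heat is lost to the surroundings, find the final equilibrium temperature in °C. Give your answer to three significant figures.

T_f = 56.2 °C

Heat lost by ethylene glycol = heat gained by glycerol.
(119.6)(2.4)(141.7 − T) = (315.8)(2.41)(T − 23.9)
287.04 (141.7 − T) = 761.078 (T − 23.9)
40674 − 287.04 T = 761.078 T − 18190
58864 = 1048.118 T
T = 56.16 °C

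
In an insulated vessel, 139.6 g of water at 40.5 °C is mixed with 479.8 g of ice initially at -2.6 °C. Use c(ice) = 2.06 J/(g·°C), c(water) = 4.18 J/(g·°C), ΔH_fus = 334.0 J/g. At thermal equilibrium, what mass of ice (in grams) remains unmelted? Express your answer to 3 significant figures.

Heat to warm all ice to 0 °C: 479.8×2.06×2.6 = 2569.8 J
Heat released by water cooling to 0 °C: 139.6×4.18×40.5 = 23633 J
23633 J < 2569.8 + 479.8×334.0 = 162823.0 J, so not all ice melts; final T = 0 °C.
Heat left for melting: 23633 − 2569.8 = 21063.2 J
Mass melted = 21063.2 / 334.0 = 63.06 g
Ice remaining = 479.8 − 63.06 = 416.74 g

m_ice remaining = 417 g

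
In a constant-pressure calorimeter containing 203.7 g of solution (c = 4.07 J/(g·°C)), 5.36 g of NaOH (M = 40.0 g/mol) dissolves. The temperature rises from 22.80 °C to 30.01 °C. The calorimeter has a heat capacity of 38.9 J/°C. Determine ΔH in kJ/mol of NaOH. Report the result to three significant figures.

|ΔT| = |30.01 − 22.80| = 7.21 °C
|q_surr| = (203.7 × 4.07 + 38.9) × 7.21 = 867.959 × 7.21 = 6258 J
n(NaOH) = 5.36 / 40.0 = 0.1340 mol
Temperature rose, so q_rxn = −|q_surr| = -6.258 kJ
ΔH = q_rxn / n = -46.70 kJ/mol

ΔH = -46.7 kJ/mol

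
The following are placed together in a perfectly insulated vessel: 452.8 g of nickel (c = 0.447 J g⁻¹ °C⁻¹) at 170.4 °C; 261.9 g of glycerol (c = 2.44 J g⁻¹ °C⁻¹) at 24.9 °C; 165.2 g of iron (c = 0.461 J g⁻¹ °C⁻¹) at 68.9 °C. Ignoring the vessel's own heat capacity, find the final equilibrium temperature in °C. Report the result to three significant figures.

T_f = 60.6 °C

Σ mᵢcᵢ(T − Tᵢ) = 0  ⇒  T = Σ mᵢcᵢTᵢ / Σ mᵢcᵢ
Σ mᵢcᵢ = 452.8×0.447 + 261.9×2.44 + 165.2×0.461 = 917.5948
Σ mᵢcᵢTᵢ = 202.4016×170.4 + 639.036×24.9 + 76.1572×68.9 = 55648
T = 55648 / 917.5948 = 60.646 °C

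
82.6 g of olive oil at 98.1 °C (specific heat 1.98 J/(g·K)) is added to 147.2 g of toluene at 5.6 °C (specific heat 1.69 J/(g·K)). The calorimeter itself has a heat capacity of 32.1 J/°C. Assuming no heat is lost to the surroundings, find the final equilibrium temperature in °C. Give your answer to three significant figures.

Heat lost by olive oil = heat gained by toluene + calorimeter.
(82.6)(1.98)(98.1 − T) = [(147.2)(1.69) + 32.1](T − 5.6)
163.548 (98.1 − T) = 280.868 (T − 5.6)
16044 − 163.548 T = 280.868 T − 1572.9
17616.9 = 444.416 T
T = 39.64 °C

T_f = 39.6 °C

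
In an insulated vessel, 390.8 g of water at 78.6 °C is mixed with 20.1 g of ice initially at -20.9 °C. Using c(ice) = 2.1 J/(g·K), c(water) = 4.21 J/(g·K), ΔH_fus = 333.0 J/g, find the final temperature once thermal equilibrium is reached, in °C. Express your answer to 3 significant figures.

Heat to bring ice to 0 °C and melt it: q₁ = 20.1×2.1×20.9 + 20.1×333.0 = 7575.5 J
Heat the water can supply cooling to 0 °C: 390.8×4.21×78.6 = 129318 J > q₁, so all ice melts.
Energy balance: 390.8×4.21×(78.6 − T) = 7575.5 + 20.1×4.21×(T − 0)
1645.268(78.6 − T) = 7575.5 + 84.621 T
129318 − 7575.5 = 1729.889 T
T = 121742.5 / 1729.889 = 70.38 °C

T_f = 70.4 °C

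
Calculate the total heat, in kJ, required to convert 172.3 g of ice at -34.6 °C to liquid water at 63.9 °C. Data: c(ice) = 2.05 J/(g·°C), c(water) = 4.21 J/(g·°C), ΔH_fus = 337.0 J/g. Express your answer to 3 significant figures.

q1 (heat ice -34.6→0.0 °C): 172.3 × 2.05 × 34.6 = 12221 J
q2 (melt at 0 °C): 172.3 × 337.0 = 58065 J
q3 (heat water 0.0→63.9 °C): 172.3 × 4.21 × 63.9 = 46352 J
Total: 12221 + 58065 + 46352 = 116638 J = 117 kJ

q = 117 kJ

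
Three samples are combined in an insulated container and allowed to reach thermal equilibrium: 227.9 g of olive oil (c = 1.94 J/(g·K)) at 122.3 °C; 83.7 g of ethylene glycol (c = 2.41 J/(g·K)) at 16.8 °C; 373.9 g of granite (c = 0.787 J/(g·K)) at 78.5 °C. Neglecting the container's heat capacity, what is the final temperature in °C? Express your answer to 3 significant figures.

T_f = 85.9 °C

Σ mᵢcᵢ(T − Tᵢ) = 0  ⇒  T = Σ mᵢcᵢTᵢ / Σ mᵢcᵢ
Σ mᵢcᵢ = 227.9×1.94 + 83.7×2.41 + 373.9×0.787 = 938.1023
Σ mᵢcᵢTᵢ = 442.126×122.3 + 201.717×16.8 + 294.2593×78.5 = 80560
T = 80560 / 938.1023 = 85.88 °C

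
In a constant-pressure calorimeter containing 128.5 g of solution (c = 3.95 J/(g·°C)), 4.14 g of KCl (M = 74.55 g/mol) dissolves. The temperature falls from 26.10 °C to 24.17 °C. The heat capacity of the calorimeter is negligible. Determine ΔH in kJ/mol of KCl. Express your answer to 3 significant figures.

|ΔT| = |24.17 − 26.10| = 1.93 °C
|q_surr| = (128.5 × 3.95) × 1.93 = 507.575 × 1.93 = 979.6 J
n(KCl) = 4.14 / 74.55 = 0.05553 mol
Temperature fell, so q_rxn = +|q_surr| = 0.9796 kJ
ΔH = q_rxn / n = 17.64 kJ/mol

ΔH = 17.6 kJ/mol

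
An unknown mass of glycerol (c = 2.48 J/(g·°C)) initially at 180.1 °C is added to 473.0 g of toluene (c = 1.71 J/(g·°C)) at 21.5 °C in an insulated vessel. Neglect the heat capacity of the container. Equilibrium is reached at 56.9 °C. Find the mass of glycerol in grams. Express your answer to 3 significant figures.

q_gained = (473.0 × 1.71) × (56.9 − 21.5) = 28630 J
q_lost = m × 2.48 × (180.1 − 56.9) = 305.536 m
m = 28630 / 305.536 = 93.7 g

m = 93.7 g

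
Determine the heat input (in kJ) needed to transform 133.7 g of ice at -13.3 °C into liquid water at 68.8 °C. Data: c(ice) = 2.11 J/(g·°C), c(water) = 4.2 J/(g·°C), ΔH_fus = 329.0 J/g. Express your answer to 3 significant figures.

q = 86.4 kJ

q1 (heat ice -13.3→0.0 °C): 133.7 × 2.11 × 13.3 = 3752 J
q2 (melt at 0 °C): 133.7 × 329.0 = 43987 J
q3 (heat water 0.0→68.8 °C): 133.7 × 4.2 × 68.8 = 38634 J
Total: 3752 + 43987 + 38634 = 86373 J = 86.4 kJ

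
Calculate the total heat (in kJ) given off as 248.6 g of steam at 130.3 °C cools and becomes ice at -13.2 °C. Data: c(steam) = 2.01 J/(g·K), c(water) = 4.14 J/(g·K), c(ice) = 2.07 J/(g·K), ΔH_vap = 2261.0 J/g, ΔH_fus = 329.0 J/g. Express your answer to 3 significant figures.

q1 (cool steam 130.3→100 °C): 248.6 × 2.01 × 30.3 = 15140 J
q2 (condense at 100 °C): 248.6 × 2261.0 = 562085 J
q3 (cool water 100→0 °C): 248.6 × 4.14 × 100.0 = 102920 J
q4 (freeze at 0 °C): 248.6 × 329.0 = 81789 J
q5 (cool ice 0→-13.2 °C): 248.6 × 2.07 × 13.2 = 6793 J
Total: 15140 + 562085 + 102920 + 81789 + 6793 = 768727 J = 769 kJ

q = 769 kJ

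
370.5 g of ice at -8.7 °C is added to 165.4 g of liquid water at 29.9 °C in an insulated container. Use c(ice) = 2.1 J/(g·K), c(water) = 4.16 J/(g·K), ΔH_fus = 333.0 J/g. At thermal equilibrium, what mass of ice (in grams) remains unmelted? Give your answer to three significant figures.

Heat to warm all ice to 0 °C: 370.5×2.1×8.7 = 6769.0 J
Heat released by water cooling to 0 °C: 165.4×4.16×29.9 = 20573 J
20573 J < 6769.0 + 370.5×333.0 = 130145.5 J, so not all ice melts; final T = 0 °C.
Heat left for melting: 20573 − 6769.0 = 13804.0 J
Mass melted = 13804.0 / 333.0 = 41.45 g
Ice remaining = 370.5 − 41.45 = 329.05 g

m_ice remaining = 329 g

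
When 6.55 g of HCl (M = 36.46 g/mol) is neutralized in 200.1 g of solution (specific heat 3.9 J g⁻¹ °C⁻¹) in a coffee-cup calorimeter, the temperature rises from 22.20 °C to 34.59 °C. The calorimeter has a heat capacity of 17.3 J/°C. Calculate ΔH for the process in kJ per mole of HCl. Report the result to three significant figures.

|ΔT| = |34.59 − 22.20| = 12.39 °C
|q_surr| = (200.1 × 3.9 + 17.3) × 12.39 = 797.69 × 12.39 = 9883 J
n(HCl) = 6.55 / 36.46 = 0.1796 mol
Temperature rose, so q_rxn = −|q_surr| = -9.883 kJ
ΔH = q_rxn / n = -55.03 kJ/mol

ΔH = -55.0 kJ/mol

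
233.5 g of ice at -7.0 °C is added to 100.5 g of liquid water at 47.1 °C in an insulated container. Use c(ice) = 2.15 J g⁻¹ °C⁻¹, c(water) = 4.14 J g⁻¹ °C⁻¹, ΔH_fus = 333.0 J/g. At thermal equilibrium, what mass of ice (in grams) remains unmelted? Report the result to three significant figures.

Heat to warm all ice to 0 °C: 233.5×2.15×7.0 = 3514.2 J
Heat released by water cooling to 0 °C: 100.5×4.14×47.1 = 19597 J
19597 J < 3514.2 + 233.5×333.0 = 81269.7 J, so not all ice melts; final T = 0 °C.
Heat left for melting: 19597 − 3514.2 = 16082.8 J
Mass melted = 16082.8 / 333.0 = 48.30 g
Ice remaining = 233.5 − 48.30 = 185.20 g

m_ice remaining = 185 g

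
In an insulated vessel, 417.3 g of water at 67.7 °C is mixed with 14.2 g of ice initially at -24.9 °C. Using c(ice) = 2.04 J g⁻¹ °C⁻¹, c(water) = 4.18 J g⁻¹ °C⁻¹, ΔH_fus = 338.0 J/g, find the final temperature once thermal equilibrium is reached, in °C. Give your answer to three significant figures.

T_f = 62.4 °C

Heat to bring ice to 0 °C and melt it: q₁ = 14.2×2.04×24.9 + 14.2×338.0 = 5520.9 J
Heat the water can supply cooling to 0 °C: 417.3×4.18×67.7 = 118090 J > q₁, so all ice melts.
Energy balance: 417.3×4.18×(67.7 − T) = 5520.9 + 14.2×4.18×(T − 0)
1744.314(67.7 − T) = 5520.9 + 59.356 T
118090 − 5520.9 = 1803.670 T
T = 112569.1 / 1803.670 = 62.41 °C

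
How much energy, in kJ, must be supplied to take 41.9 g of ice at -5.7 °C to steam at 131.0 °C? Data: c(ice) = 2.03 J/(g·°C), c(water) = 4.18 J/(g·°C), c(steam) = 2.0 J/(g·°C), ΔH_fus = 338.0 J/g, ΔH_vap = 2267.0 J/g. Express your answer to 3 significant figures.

q1 (heat ice -5.7→0.0 °C): 41.9 × 2.03 × 5.7 = 485 J
q2 (melt at 0 °C): 41.9 × 338.0 = 14162 J
q3 (heat water 0.0→100.0 °C): 41.9 × 4.18 × 100.0 = 17514 J
q4 (vaporize at 100 °C): 41.9 × 2267.0 = 94987 J
q5 (heat steam 100.0→131.0 °C): 41.9 × 2.0 × 31.0 = 2598 J
Total: 485 + 14162 + 17514 + 94987 + 2598 = 129746 J = 130 kJ

q = 130 kJ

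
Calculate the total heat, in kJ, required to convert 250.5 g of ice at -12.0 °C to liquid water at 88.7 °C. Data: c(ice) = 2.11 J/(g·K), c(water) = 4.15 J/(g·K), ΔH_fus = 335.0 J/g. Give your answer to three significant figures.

q = 182 kJ

q1 (heat ice -12.0→0.0 °C): 250.5 × 2.11 × 12.0 = 6343 J
q2 (melt at 0 °C): 250.5 × 335.0 = 83918 J
q3 (heat water 0.0→88.7 °C): 250.5 × 4.15 × 88.7 = 92210 J
Total: 6343 + 83918 + 92210 = 182471 J = 182 kJ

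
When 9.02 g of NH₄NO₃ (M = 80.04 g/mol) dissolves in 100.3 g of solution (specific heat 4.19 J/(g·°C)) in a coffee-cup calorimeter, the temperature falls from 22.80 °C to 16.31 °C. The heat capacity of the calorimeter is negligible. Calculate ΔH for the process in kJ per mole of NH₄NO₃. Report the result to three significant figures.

ΔH = 24.2 kJ/mol

|ΔT| = |16.31 − 22.80| = 6.49 °C
|q_surr| = (100.3 × 4.19) × 6.49 = 420.257 × 6.49 = 2727 J
n(NH₄NO₃) = 9.02 / 80.04 = 0.1127 mol
Temperature fell, so q_rxn = +|q_surr| = 2.727 kJ
ΔH = q_rxn / n = 24.20 kJ/mol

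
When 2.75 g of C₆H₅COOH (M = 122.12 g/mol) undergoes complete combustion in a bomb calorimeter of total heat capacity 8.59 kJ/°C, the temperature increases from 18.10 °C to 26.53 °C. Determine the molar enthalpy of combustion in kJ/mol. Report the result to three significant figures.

ΔT = 26.53 − 18.10 = 8.43 °C
q_cal = C_cal × ΔT = 8.59 × 8.43 = 72.4137 kJ
n = 2.75 / 122.12 = 0.02252 mol
q_rxn = −q_cal = -72.4137 kJ
ΔH = -72.4137 / 0.02252 = -3216 kJ/mol

ΔH = -3220 kJ/mol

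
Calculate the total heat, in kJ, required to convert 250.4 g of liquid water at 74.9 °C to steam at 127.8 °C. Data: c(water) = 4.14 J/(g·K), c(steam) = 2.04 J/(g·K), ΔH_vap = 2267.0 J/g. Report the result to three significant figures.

q1 (heat water 74.9→100.0 °C): 250.4 × 4.14 × 25.1 = 26020 J
q2 (vaporize at 100 °C): 250.4 × 2267.0 = 567657 J
q3 (heat steam 100.0→127.8 °C): 250.4 × 2.04 × 27.8 = 14201 J
Total: 26020 + 567657 + 14201 = 607878 J = 608 kJ

q = 608 kJ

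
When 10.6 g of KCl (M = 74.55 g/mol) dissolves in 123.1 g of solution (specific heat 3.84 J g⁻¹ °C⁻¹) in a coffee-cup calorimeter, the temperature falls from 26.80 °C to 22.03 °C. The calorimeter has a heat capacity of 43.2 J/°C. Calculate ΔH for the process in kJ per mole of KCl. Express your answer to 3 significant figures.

ΔH = 17.3 kJ/mol

|ΔT| = |22.03 − 26.80| = 4.77 °C
|q_surr| = (123.1 × 3.84 + 43.2) × 4.77 = 515.904 × 4.77 = 2461 J
n(KCl) = 10.6 / 74.55 = 0.1422 mol
Temperature fell, so q_rxn = +|q_surr| = 2.461 kJ
ΔH = q_rxn / n = 17.31 kJ/mol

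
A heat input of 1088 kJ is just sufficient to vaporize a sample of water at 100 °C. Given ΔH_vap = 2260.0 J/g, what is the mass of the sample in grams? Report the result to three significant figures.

m = 481 g

m = q / ΔH_vap = 1088000 J / 2260.0 J/g = 481 g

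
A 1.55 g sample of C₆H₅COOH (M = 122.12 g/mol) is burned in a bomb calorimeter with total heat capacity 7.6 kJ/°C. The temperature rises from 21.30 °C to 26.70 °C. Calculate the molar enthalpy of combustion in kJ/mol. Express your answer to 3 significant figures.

ΔT = 26.70 − 21.30 = 5.40 °C
q_cal = C_cal × ΔT = 7.6 × 5.40 = 41.04 kJ
n = 1.55 / 122.12 = 0.01269 mol
q_rxn = −q_cal = -41.04 kJ
ΔH = -41.04 / 0.01269 = -3234 kJ/mol

ΔH = -3230 kJ/mol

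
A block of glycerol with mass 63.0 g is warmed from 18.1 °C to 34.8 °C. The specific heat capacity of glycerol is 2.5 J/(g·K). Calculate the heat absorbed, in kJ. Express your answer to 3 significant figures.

q = 2.63 kJ

q = m c ΔT = 63.0 × 2.5 × (34.8 − 18.1)
q = 63.0 × 2.5 × 16.7 = 2630 J = 2.63 kJ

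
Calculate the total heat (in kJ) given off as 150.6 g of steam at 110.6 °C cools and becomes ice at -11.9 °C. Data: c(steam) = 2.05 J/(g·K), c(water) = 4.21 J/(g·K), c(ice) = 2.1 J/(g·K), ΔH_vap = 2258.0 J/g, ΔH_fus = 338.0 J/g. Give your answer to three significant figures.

q1 (cool steam 110.6→100 °C): 150.6 × 2.05 × 10.6 = 3273 J
q2 (condense at 100 °C): 150.6 × 2258.0 = 340055 J
q3 (cool water 100→0 °C): 150.6 × 4.21 × 100.0 = 63403 J
q4 (freeze at 0 °C): 150.6 × 338.0 = 50903 J
q5 (cool ice 0→-11.9 °C): 150.6 × 2.1 × 11.9 = 3763 J
Total: 3273 + 340055 + 63403 + 50903 + 3763 = 461397 J = 461 kJ

q = 461 kJ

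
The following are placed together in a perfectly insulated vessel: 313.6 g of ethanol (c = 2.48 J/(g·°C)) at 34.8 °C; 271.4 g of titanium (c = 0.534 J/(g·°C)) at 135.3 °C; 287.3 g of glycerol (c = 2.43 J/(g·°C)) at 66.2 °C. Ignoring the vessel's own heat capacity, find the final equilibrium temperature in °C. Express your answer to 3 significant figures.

T_f = 57.3 °C

Σ mᵢcᵢ(T − Tᵢ) = 0  ⇒  T = Σ mᵢcᵢTᵢ / Σ mᵢcᵢ
Σ mᵢcᵢ = 313.6×2.48 + 271.4×0.534 + 287.3×2.43 = 1620.7946
Σ mᵢcᵢTᵢ = 777.728×34.8 + 144.9276×135.3 + 698.139×66.2 = 92890
T = 92890 / 1620.7946 = 57.31 °C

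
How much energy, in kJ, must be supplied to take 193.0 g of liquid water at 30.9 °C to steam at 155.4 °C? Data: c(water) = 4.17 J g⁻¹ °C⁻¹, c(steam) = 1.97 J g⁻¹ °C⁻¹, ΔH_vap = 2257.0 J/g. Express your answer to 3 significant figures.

q1 (heat water 30.9→100.0 °C): 193.0 × 4.17 × 69.1 = 55612 J
q2 (vaporize at 100 °C): 193.0 × 2257.0 = 435601 J
q3 (heat steam 100.0→155.4 °C): 193.0 × 1.97 × 55.4 = 21064 J
Total: 55612 + 435601 + 21064 = 512277 J = 512 kJ

q = 512 kJ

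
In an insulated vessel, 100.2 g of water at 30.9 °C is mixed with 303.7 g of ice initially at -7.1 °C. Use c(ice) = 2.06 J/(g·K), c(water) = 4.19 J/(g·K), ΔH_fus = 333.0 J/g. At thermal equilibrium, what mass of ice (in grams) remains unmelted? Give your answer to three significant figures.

Heat to warm all ice to 0 °C: 303.7×2.06×7.1 = 4441.9 J
Heat released by water cooling to 0 °C: 100.2×4.19×30.9 = 12973 J
12973 J < 4441.9 + 303.7×333.0 = 105574.0 J, so not all ice melts; final T = 0 °C.
Heat left for melting: 12973 − 4441.9 = 8531.1 J
Mass melted = 8531.1 / 333.0 = 25.62 g
Ice remaining = 303.7 − 25.62 = 278.08 g

m_ice remaining = 278 g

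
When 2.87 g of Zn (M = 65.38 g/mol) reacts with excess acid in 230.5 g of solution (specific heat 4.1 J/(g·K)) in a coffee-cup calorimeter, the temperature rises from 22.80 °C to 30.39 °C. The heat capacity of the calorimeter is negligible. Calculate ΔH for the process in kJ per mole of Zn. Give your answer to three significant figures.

|ΔT| = |30.39 − 22.80| = 7.59 °C
|q_surr| = (230.5 × 4.1) × 7.59 = 945.05 × 7.59 = 7173 J
n(Zn) = 2.87 / 65.38 = 0.04390 mol
Temperature rose, so q_rxn = −|q_surr| = -7.173 kJ
ΔH = q_rxn / n = -163.4 kJ/mol

ΔH = -163 kJ/mol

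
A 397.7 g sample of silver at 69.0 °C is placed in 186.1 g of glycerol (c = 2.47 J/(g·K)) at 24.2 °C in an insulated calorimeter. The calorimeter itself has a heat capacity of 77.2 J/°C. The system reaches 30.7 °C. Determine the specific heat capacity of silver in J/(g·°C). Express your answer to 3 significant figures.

c = 0.229 J/(g·°C)

q_gained = (186.1 × 2.47 + 77.2) × (30.7 − 24.2) = 3490 J
q_lost = 397.7 × c × (69.0 − 30.7) = 15231.91 c
Set equal: c = 3490 / 15231.91 = 0.229 J/(g·°C)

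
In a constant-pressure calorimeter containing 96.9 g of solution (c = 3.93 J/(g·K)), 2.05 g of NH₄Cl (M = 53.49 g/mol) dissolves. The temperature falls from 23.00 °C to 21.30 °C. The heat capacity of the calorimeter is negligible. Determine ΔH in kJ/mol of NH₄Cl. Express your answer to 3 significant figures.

ΔH = 16.9 kJ/mol

|ΔT| = |21.30 − 23.00| = 1.70 °C
|q_surr| = (96.9 × 3.93) × 1.70 = 380.817 × 1.70 = 647.4 J
n(NH₄Cl) = 2.05 / 53.49 = 0.03832 mol
Temperature fell, so q_rxn = +|q_surr| = 0.6474 kJ
ΔH = q_rxn / n = 16.89 kJ/mol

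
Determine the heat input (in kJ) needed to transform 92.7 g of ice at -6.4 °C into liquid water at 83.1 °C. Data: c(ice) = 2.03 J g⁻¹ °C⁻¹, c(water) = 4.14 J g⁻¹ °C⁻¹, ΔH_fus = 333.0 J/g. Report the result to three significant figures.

q = 64.0 kJ

q1 (heat ice -6.4→0.0 °C): 92.7 × 2.03 × 6.4 = 1204 J
q2 (melt at 0 °C): 92.7 × 333.0 = 30869 J
q3 (heat water 0.0→83.1 °C): 92.7 × 4.14 × 83.1 = 31892 J
Total: 1204 + 30869 + 31892 = 63965 J = 64.0 kJ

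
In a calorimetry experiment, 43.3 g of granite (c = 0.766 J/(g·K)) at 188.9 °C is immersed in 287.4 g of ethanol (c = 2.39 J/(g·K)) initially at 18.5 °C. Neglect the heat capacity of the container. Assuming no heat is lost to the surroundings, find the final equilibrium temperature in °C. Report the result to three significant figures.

Heat lost by granite = heat gained by ethanol.
(43.3)(0.766)(188.9 − T) = (287.4)(2.39)(T − 18.5)
33.1678 (188.9 − T) = 686.886 (T − 18.5)
6265.4 − 33.1678 T = 686.886 T − 12707
18972.4 = 720.0538 T
T = 26.349 °C

T_f = 26.3 °C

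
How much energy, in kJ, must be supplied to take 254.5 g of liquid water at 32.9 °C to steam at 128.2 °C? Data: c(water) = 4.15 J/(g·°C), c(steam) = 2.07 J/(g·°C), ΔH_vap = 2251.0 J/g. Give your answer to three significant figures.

q1 (heat water 32.9→100.0 °C): 254.5 × 4.15 × 67.1 = 70869 J
q2 (vaporize at 100 °C): 254.5 × 2251.0 = 572880 J
q3 (heat steam 100.0→128.2 °C): 254.5 × 2.07 × 28.2 = 14856 J
Total: 70869 + 572880 + 14856 = 658605 J = 659 kJ

q = 659 kJ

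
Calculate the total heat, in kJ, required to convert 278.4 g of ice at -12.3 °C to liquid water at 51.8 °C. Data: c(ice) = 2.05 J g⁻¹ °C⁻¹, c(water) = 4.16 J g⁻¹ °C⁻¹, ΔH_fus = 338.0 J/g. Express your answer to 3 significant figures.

q = 161 kJ

q1 (heat ice -12.3→0.0 °C): 278.4 × 2.05 × 12.3 = 7020 J
q2 (melt at 0 °C): 278.4 × 338.0 = 94099 J
q3 (heat water 0.0→51.8 °C): 278.4 × 4.16 × 51.8 = 59992 J
Total: 7020 + 94099 + 59992 = 161111 J = 161 kJ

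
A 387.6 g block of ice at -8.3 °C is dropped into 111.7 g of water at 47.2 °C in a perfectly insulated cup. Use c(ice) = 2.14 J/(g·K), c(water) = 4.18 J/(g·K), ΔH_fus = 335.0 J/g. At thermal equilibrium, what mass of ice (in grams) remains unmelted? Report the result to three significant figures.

m_ice remaining = 342 g

Heat to warm all ice to 0 °C: 387.6×2.14×8.3 = 6884.6 J
Heat released by water cooling to 0 °C: 111.7×4.18×47.2 = 22038 J
22038 J < 6884.6 + 387.6×335.0 = 136730.6 J, so not all ice melts; final T = 0 °C.
Heat left for melting: 22038 − 6884.6 = 15153.4 J
Mass melted = 15153.4 / 335.0 = 45.23 g
Ice remaining = 387.6 − 45.23 = 342.37 g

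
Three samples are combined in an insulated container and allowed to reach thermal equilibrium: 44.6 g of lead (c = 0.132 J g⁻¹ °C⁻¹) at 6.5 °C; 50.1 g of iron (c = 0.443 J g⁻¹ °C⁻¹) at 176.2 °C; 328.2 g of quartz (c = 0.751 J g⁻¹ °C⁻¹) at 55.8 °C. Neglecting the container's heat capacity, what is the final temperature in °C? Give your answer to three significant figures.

Σ mᵢcᵢ(T − Tᵢ) = 0  ⇒  T = Σ mᵢcᵢTᵢ / Σ mᵢcᵢ
Σ mᵢcᵢ = 44.6×0.132 + 50.1×0.443 + 328.2×0.751 = 274.5597
Σ mᵢcᵢTᵢ = 5.8872×6.5 + 22.1943×176.2 + 246.4782×55.8 = 17702
T = 17702 / 274.5597 = 64.47 °C

T_f = 64.5 °C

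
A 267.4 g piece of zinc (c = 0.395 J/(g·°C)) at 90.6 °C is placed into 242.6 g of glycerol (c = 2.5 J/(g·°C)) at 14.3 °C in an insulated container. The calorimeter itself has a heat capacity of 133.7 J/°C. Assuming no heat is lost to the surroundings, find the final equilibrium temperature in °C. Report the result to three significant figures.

Heat lost by zinc = heat gained by glycerol + calorimeter.
(267.4)(0.395)(90.6 − T) = [(242.6)(2.5) + 133.7](T − 14.3)
105.623 (90.6 − T) = 740.2 (T − 14.3)
9569.4 − 105.623 T = 740.2 T − 10585
20154.4 = 845.823 T
T = 23.83 °C

T_f = 23.8 °C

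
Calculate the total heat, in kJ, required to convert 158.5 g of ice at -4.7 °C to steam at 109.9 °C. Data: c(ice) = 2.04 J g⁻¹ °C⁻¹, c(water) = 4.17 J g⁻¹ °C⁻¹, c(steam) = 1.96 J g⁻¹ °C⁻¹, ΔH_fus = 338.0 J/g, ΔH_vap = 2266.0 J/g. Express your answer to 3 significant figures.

q = 483 kJ

q1 (heat ice -4.7→0.0 °C): 158.5 × 2.04 × 4.7 = 1520 J
q2 (melt at 0 °C): 158.5 × 338.0 = 53573 J
q3 (heat water 0.0→100.0 °C): 158.5 × 4.17 × 100.0 = 66095 J
q4 (vaporize at 100 °C): 158.5 × 2266.0 = 359161 J
q5 (heat steam 100.0→109.9 °C): 158.5 × 1.96 × 9.9 = 3076 J
Total: 1520 + 53573 + 66095 + 359161 + 3076 = 483425 J = 483 kJ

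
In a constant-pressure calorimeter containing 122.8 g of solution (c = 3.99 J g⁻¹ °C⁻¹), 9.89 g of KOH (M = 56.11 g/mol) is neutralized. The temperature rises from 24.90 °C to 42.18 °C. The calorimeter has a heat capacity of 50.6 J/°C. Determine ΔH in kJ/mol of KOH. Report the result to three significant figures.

ΔH = -53.0 kJ/mol

|ΔT| = |42.18 − 24.90| = 17.28 °C
|q_surr| = (122.8 × 3.99 + 50.6) × 17.28 = 540.572 × 17.28 = 9341 J
n(KOH) = 9.89 / 56.11 = 0.1763 mol
Temperature rose, so q_rxn = −|q_surr| = -9.341 kJ
ΔH = q_rxn / n = -52.98 kJ/mol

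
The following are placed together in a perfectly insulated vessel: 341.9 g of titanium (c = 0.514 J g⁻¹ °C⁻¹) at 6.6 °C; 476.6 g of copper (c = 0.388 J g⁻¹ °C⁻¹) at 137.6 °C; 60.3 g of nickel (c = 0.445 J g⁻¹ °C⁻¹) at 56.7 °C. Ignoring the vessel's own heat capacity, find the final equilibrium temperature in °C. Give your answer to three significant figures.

T_f = 72.6 °C

Σ mᵢcᵢ(T − Tᵢ) = 0  ⇒  T = Σ mᵢcᵢTᵢ / Σ mᵢcᵢ
Σ mᵢcᵢ = 341.9×0.514 + 476.6×0.388 + 60.3×0.445 = 387.4909
Σ mᵢcᵢTᵢ = 175.7366×6.6 + 184.9208×137.6 + 26.8335×56.7 = 28126
T = 28126 / 387.4909 = 72.58 °C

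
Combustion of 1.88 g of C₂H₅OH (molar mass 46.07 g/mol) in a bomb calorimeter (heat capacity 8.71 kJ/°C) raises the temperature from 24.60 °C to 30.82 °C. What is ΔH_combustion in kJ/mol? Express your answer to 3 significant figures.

ΔH = -1330 kJ/mol

ΔT = 30.82 − 24.60 = 6.22 °C
q_cal = C_cal × ΔT = 8.71 × 6.22 = 54.1762 kJ
n = 1.88 / 46.07 = 0.04081 mol
q_rxn = −q_cal = -54.1762 kJ
ΔH = -54.1762 / 0.04081 = -1328 kJ/mol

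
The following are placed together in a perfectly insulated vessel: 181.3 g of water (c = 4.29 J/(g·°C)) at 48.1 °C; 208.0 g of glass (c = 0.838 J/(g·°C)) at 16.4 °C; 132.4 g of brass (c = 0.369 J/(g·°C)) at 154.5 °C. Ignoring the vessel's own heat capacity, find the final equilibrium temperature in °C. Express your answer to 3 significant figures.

Σ mᵢcᵢ(T − Tᵢ) = 0  ⇒  T = Σ mᵢcᵢTᵢ / Σ mᵢcᵢ
Σ mᵢcᵢ = 181.3×4.29 + 208.0×0.838 + 132.4×0.369 = 1000.9366
Σ mᵢcᵢTᵢ = 777.777×48.1 + 174.304×16.4 + 48.8556×154.5 = 47818
T = 47818 / 1000.9366 = 47.77 °C

T_f = 47.8 °C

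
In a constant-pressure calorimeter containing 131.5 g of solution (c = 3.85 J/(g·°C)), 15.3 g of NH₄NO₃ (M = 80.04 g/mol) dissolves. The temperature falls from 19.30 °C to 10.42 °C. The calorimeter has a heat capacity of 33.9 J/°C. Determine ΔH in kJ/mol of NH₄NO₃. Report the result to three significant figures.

ΔH = 25.1 kJ/mol

|ΔT| = |10.42 − 19.30| = 8.88 °C
|q_surr| = (131.5 × 3.85 + 33.9) × 8.88 = 540.175 × 8.88 = 4797 J
n(NH₄NO₃) = 15.3 / 80.04 = 0.1912 mol
Temperature fell, so q_rxn = +|q_surr| = 4.797 kJ
ΔH = q_rxn / n = 25.09 kJ/mol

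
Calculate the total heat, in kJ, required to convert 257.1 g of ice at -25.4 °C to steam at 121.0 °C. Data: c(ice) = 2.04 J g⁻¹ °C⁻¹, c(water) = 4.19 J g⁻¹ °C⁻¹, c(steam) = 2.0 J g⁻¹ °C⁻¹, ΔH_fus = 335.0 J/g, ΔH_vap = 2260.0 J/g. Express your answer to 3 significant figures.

q = 799 kJ

q1 (heat ice -25.4→0.0 °C): 257.1 × 2.04 × 25.4 = 13322 J
q2 (melt at 0 °C): 257.1 × 335.0 = 86129 J
q3 (heat water 0.0→100.0 °C): 257.1 × 4.19 × 100.0 = 107725 J
q4 (vaporize at 100 °C): 257.1 × 2260.0 = 581046 J
q5 (heat steam 100.0→121.0 °C): 257.1 × 2.0 × 21.0 = 10798 J
Total: 13322 + 86129 + 107725 + 581046 + 10798 = 799020 J = 799 kJ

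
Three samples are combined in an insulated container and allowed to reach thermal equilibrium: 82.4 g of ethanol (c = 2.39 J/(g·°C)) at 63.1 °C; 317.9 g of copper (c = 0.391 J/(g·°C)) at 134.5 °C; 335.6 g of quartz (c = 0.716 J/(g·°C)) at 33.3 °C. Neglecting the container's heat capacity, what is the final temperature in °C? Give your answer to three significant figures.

T_f = 66.2 °C

Σ mᵢcᵢ(T − Tᵢ) = 0  ⇒  T = Σ mᵢcᵢTᵢ / Σ mᵢcᵢ
Σ mᵢcᵢ = 82.4×2.39 + 317.9×0.391 + 335.6×0.716 = 561.5245
Σ mᵢcᵢTᵢ = 196.936×63.1 + 124.2989×134.5 + 240.2896×33.3 = 37147
T = 37147 / 561.5245 = 66.15 °C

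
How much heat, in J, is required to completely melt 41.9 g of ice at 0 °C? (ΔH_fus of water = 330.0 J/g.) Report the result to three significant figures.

q = 13800 J

q = m × ΔH_fus = 41.9 × 330.0 = 13830 J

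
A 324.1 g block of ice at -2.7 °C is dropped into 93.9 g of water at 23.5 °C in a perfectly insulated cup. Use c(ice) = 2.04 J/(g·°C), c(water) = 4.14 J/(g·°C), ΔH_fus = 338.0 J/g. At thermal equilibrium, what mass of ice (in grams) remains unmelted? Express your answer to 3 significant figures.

m_ice remaining = 302 g

Heat to warm all ice to 0 °C: 324.1×2.04×2.7 = 1785.1 J
Heat released by water cooling to 0 °C: 93.9×4.14×23.5 = 9135.5 J
9135.5 J < 1785.1 + 324.1×338.0 = 111330.9 J, so not all ice melts; final T = 0 °C.
Heat left for melting: 9135.5 − 1785.1 = 7350.4 J
Mass melted = 7350.4 / 338.0 = 21.75 g
Ice remaining = 324.1 − 21.75 = 302.35 g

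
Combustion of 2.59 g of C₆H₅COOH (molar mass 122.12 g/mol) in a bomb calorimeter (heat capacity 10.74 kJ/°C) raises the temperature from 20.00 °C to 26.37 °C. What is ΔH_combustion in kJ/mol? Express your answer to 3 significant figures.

ΔT = 26.37 − 20.00 = 6.37 °C
q_cal = C_cal × ΔT = 10.74 × 6.37 = 68.4138 kJ
n = 2.59 / 122.12 = 0.02121 mol
q_rxn = −q_cal = -68.4138 kJ
ΔH = -68.4138 / 0.02121 = -3226 kJ/mol

ΔH = -3230 kJ/mol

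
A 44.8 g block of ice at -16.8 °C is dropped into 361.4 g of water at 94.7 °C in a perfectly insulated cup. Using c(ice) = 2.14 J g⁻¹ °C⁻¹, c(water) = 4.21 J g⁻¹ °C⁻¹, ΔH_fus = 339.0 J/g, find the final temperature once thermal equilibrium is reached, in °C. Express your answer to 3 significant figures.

Heat to bring ice to 0 °C and melt it: q₁ = 44.8×2.14×16.8 + 44.8×339.0 = 16798 J
Heat the water can supply cooling to 0 °C: 361.4×4.21×94.7 = 144085 J > q₁, so all ice melts.
Energy balance: 361.4×4.21×(94.7 − T) = 16798 + 44.8×4.21×(T − 0)
1521.494(94.7 − T) = 16798 + 188.608 T
144085 − 16798 = 1710.102 T
T = 127287 / 1710.102 = 74.43 °C

T_f = 74.4 °C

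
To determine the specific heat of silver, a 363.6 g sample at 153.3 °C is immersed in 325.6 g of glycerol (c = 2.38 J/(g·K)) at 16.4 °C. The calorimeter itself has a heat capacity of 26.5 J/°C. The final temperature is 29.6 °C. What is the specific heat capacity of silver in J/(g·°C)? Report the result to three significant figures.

q_gained = (325.6 × 2.38 + 26.5) × (29.6 − 16.4) = 10580 J
q_lost = 363.6 × c × (153.3 − 29.6) = 44977.32 c
Set equal: c = 10580 / 44977.32 = 0.235 J/(g·°C)

c = 0.235 J/(g·°C)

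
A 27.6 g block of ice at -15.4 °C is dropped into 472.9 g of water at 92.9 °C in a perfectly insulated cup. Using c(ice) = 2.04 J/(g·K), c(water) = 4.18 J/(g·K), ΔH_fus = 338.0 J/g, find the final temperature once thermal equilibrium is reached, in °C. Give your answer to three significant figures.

T_f = 82.9 °C

Heat to bring ice to 0 °C and melt it: q₁ = 27.6×2.04×15.4 + 27.6×338.0 = 10196 J
Heat the water can supply cooling to 0 °C: 472.9×4.18×92.9 = 183637 J > q₁, so all ice melts.
Energy balance: 472.9×4.18×(92.9 − T) = 10196 + 27.6×4.18×(T − 0)
1976.722(92.9 − T) = 10196 + 115.368 T
183637 − 10196 = 2092.090 T
T = 173441 / 2092.090 = 82.90 °C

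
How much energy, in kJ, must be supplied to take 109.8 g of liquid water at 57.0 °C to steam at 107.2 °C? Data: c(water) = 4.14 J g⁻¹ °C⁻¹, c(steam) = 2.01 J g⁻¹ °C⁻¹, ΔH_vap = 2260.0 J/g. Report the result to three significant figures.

q1 (heat water 57.0→100.0 °C): 109.8 × 4.14 × 43.0 = 19547 J
q2 (vaporize at 100 °C): 109.8 × 2260.0 = 248148 J
q3 (heat steam 100.0→107.2 °C): 109.8 × 2.01 × 7.2 = 1589 J
Total: 19547 + 248148 + 1589 = 269284 J = 269 kJ

q = 269 kJ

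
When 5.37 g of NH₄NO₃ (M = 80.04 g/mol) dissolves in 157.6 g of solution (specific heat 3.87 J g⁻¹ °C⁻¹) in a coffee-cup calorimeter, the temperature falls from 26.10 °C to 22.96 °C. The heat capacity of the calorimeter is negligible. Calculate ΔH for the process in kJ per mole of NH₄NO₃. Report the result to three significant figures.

ΔH = 28.5 kJ/mol

|ΔT| = |22.96 − 26.10| = 3.14 °C
|q_surr| = (157.6 × 3.87) × 3.14 = 609.912 × 3.14 = 1915 J
n(NH₄NO₃) = 5.37 / 80.04 = 0.06709 mol
Temperature fell, so q_rxn = +|q_surr| = 1.915 kJ
ΔH = q_rxn / n = 28.54 kJ/mol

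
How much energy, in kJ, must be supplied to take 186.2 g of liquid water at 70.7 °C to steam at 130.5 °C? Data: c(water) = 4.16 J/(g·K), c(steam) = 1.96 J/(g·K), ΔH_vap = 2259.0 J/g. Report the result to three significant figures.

q = 454 kJ

q1 (heat water 70.7→100.0 °C): 186.2 × 4.16 × 29.3 = 22696 J
q2 (vaporize at 100 °C): 186.2 × 2259.0 = 420626 J
q3 (heat steam 100.0→130.5 °C): 186.2 × 1.96 × 30.5 = 11131 J
Total: 22696 + 420626 + 11131 = 454453 J = 454 kJ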